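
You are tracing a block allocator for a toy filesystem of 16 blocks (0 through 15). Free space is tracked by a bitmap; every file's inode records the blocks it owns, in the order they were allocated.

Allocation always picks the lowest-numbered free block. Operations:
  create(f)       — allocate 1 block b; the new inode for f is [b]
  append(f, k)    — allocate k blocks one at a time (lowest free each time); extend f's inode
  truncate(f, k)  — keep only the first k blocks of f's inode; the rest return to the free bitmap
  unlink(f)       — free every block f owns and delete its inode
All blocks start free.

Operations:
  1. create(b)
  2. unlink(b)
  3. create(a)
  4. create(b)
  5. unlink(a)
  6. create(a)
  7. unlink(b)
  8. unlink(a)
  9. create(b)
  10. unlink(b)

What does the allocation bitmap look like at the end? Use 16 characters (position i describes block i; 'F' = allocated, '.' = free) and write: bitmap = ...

after create(b) → b:[0]  free=[F...............]
after unlink(b) →   free=[................]
after create(a) → a:[0]  free=[F...............]
after create(b) → a:[0], b:[1]  free=[FF..............]
after unlink(a) → b:[1]  free=[.F..............]
after create(a) → a:[0], b:[1]  free=[FF..............]
after unlink(b) → a:[0]  free=[F...............]
after unlink(a) →   free=[................]
after create(b) → b:[0]  free=[F...............]
after unlink(b) →   free=[................]

bitmap = ................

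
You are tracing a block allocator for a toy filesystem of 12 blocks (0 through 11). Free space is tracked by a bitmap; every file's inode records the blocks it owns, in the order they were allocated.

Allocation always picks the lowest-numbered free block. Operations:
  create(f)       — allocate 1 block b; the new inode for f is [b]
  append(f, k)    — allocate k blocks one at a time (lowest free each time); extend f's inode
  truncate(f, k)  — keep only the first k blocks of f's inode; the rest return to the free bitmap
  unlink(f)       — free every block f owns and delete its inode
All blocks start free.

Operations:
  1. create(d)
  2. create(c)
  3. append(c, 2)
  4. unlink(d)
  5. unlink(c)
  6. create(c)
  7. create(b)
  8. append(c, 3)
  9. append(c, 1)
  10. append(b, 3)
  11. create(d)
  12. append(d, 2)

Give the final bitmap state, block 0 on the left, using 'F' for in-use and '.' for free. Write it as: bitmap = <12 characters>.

bitmap = FFFFFFFFFFFF

create(d): bitmap=F........... | d=[0]
create(c): bitmap=FF.......... | c=[1] d=[0]
append(c, 2): bitmap=FFFF........ | c=[1, 2, 3] d=[0]
unlink(d): bitmap=.FFF........ | c=[1, 2, 3]
unlink(c): bitmap=............ | 
create(c): bitmap=F........... | c=[0]
create(b): bitmap=FF.......... | b=[1] c=[0]
append(c, 3): bitmap=FFFFF....... | b=[1] c=[0, 2, 3, 4]
append(c, 1): bitmap=FFFFFF...... | b=[1] c=[0, 2, 3, 4, 5]
append(b, 3): bitmap=FFFFFFFFF... | b=[1, 6, 7, 8] c=[0, 2, 3, 4, 5]
create(d): bitmap=FFFFFFFFFF.. | b=[1, 6, 7, 8] c=[0, 2, 3, 4, 5] d=[9]
append(d, 2): bitmap=FFFFFFFFFFFF | b=[1, 6, 7, 8] c=[0, 2, 3, 4, 5] d=[9, 10, 11]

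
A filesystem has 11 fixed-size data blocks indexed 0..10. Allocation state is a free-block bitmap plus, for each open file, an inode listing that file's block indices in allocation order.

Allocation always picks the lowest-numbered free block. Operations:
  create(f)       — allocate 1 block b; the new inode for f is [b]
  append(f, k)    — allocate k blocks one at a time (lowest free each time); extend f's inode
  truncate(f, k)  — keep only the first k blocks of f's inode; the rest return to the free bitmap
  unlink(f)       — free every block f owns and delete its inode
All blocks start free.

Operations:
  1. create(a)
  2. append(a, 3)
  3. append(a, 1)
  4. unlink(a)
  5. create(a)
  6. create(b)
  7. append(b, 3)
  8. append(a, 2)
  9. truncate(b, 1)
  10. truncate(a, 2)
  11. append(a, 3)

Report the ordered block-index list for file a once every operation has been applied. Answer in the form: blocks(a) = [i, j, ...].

after create(a) → a:[0]  free=[F..........]
after append(a, 3) → a:[0, 1, 2, 3]  free=[FFFF.......]
after append(a, 1) → a:[0, 1, 2, 3, 4]  free=[FFFFF......]
after unlink(a) →   free=[...........]
after create(a) → a:[0]  free=[F..........]
after create(b) → a:[0], b:[1]  free=[FF.........]
after append(b, 3) → a:[0], b:[1, 2, 3, 4]  free=[FFFFF......]
after append(a, 2) → a:[0, 5, 6], b:[1, 2, 3, 4]  free=[FFFFFFF....]
after truncate(b, 1) → a:[0, 5, 6], b:[1]  free=[FF...FF....]
after truncate(a, 2) → a:[0, 5], b:[1]  free=[FF...F.....]
after append(a, 3) → a:[0, 5, 2, 3, 4], b:[1]  free=[FFFFFF.....]

blocks(a) = [0, 5, 2, 3, 4]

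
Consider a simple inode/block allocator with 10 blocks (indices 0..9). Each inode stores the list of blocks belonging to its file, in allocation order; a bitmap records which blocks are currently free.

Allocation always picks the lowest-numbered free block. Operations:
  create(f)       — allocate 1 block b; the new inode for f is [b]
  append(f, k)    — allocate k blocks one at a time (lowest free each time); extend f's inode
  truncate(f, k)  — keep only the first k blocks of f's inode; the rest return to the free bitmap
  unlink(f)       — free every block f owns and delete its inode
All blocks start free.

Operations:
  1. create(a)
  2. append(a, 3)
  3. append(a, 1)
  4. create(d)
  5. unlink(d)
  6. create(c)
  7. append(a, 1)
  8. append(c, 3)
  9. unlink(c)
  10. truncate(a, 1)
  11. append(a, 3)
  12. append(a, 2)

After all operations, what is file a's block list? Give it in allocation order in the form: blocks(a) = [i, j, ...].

after create(a) → a:[0]  free=[F.........]
after append(a, 3) → a:[0, 1, 2, 3]  free=[FFFF......]
after append(a, 1) → a:[0, 1, 2, 3, 4]  free=[FFFFF.....]
after create(d) → a:[0, 1, 2, 3, 4], d:[5]  free=[FFFFFF....]
after unlink(d) → a:[0, 1, 2, 3, 4]  free=[FFFFF.....]
after create(c) → a:[0, 1, 2, 3, 4], c:[5]  free=[FFFFFF....]
after append(a, 1) → a:[0, 1, 2, 3, 4, 6], c:[5]  free=[FFFFFFF...]
after append(c, 3) → a:[0, 1, 2, 3, 4, 6], c:[5, 7, 8, 9]  free=[FFFFFFFFFF]
after unlink(c) → a:[0, 1, 2, 3, 4, 6]  free=[FFFFF.F...]
after truncate(a, 1) → a:[0]  free=[F.........]
after append(a, 3) → a:[0, 1, 2, 3]  free=[FFFF......]
after append(a, 2) → a:[0, 1, 2, 3, 4, 5]  free=[FFFFFF....]

blocks(a) = [0, 1, 2, 3, 4, 5]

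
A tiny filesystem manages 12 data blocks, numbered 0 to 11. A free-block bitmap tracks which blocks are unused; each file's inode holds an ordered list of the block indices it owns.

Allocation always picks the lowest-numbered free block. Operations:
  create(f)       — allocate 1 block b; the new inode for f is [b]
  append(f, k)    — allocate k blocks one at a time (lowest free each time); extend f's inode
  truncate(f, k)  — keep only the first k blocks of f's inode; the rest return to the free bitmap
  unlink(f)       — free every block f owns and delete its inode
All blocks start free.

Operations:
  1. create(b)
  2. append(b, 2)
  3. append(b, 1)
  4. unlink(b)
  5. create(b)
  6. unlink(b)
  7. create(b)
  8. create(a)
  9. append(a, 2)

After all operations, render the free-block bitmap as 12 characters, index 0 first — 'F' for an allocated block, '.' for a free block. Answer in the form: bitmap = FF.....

[1] create(b) — b=0 (map F...........)
[2] append(b, 2) — b=0,1,2 (map FFF.........)
[3] append(b, 1) — b=0,1,2,3 (map FFFF........)
[4] unlink(b) —  (map ............)
[5] create(b) — b=0 (map F...........)
[6] unlink(b) —  (map ............)
[7] create(b) — b=0 (map F...........)
[8] create(a) — a=1 b=0 (map FF..........)
[9] append(a, 2) — a=1,2,3 b=0 (map FFFF........)

bitmap = FFFF........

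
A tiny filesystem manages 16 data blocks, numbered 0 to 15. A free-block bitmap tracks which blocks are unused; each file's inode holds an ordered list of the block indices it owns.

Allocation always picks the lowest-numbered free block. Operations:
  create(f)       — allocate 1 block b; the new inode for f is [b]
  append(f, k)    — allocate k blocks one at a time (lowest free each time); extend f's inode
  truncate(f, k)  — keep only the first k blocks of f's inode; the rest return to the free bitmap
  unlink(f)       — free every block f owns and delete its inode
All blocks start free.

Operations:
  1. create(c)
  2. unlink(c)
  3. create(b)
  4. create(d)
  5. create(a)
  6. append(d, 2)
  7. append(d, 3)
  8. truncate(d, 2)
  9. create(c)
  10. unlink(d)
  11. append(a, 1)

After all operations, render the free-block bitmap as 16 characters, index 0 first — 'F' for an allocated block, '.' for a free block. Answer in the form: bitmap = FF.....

bitmap = FFF.F...........

create(c): bitmap=F............... | c=[0]
unlink(c): bitmap=................ | 
create(b): bitmap=F............... | b=[0]
create(d): bitmap=FF.............. | b=[0] d=[1]
create(a): bitmap=FFF............. | a=[2] b=[0] d=[1]
append(d, 2): bitmap=FFFFF........... | a=[2] b=[0] d=[1, 3, 4]
append(d, 3): bitmap=FFFFFFFF........ | a=[2] b=[0] d=[1, 3, 4, 5, 6, 7]
truncate(d, 2): bitmap=FFFF............ | a=[2] b=[0] d=[1, 3]
create(c): bitmap=FFFFF........... | a=[2] b=[0] c=[4] d=[1, 3]
unlink(d): bitmap=F.F.F........... | a=[2] b=[0] c=[4]
append(a, 1): bitmap=FFF.F........... | a=[2, 1] b=[0] c=[4]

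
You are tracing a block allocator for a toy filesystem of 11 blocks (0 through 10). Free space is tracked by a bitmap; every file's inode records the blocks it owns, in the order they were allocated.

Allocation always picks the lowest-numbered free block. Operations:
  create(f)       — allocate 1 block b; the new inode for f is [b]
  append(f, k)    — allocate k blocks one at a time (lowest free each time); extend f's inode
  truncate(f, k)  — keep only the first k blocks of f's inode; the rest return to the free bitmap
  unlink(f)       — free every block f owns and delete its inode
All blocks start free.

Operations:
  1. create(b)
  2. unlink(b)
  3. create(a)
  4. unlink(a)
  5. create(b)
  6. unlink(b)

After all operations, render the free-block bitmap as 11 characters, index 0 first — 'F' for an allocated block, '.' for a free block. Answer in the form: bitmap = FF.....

[1] create(b) — b=0 (map F..........)
[2] unlink(b) —  (map ...........)
[3] create(a) — a=0 (map F..........)
[4] unlink(a) —  (map ...........)
[5] create(b) — b=0 (map F..........)
[6] unlink(b) —  (map ...........)

bitmap = ...........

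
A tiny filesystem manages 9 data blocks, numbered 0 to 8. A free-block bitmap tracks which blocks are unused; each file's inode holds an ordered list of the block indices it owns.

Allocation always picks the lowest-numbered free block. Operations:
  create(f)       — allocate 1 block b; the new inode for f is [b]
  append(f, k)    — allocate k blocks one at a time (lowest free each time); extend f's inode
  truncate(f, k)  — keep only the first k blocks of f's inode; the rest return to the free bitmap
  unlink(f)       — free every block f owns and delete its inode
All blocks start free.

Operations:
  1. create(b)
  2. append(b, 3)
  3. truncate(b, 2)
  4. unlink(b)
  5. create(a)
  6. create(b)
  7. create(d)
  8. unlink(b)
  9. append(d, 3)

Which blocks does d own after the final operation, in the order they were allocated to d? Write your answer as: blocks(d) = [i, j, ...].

blocks(d) = [2, 1, 3, 4]

[1] create(b) — b=0 (map F........)
[2] append(b, 3) — b=0,1,2,3 (map FFFF.....)
[3] truncate(b, 2) — b=0,1 (map FF.......)
[4] unlink(b) —  (map .........)
[5] create(a) — a=0 (map F........)
[6] create(b) — a=0 b=1 (map FF.......)
[7] create(d) — a=0 b=1 d=2 (map FFF......)
[8] unlink(b) — a=0 d=2 (map F.F......)
[9] append(d, 3) — a=0 d=2,1,3,4 (map FFFFF....)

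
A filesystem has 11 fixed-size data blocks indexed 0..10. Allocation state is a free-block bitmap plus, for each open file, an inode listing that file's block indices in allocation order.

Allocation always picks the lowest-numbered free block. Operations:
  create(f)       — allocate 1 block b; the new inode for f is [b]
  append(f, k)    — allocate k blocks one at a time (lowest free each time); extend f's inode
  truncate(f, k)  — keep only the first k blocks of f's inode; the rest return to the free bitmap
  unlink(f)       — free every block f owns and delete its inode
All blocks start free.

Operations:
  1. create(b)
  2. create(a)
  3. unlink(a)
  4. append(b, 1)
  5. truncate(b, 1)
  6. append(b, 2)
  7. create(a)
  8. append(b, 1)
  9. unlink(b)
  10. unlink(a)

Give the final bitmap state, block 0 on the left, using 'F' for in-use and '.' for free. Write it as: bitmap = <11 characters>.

bitmap = ...........

  1. create(b)  ⇒  F..........  {b→[0]}
  2. create(a)  ⇒  FF.........  {a→[1]; b→[0]}
  3. unlink(a)  ⇒  F..........  {b→[0]}
  4. append(b, 1)  ⇒  FF.........  {b→[0, 1]}
  5. truncate(b, 1)  ⇒  F..........  {b→[0]}
  6. append(b, 2)  ⇒  FFF........  {b→[0, 1, 2]}
  7. create(a)  ⇒  FFFF.......  {a→[3]; b→[0, 1, 2]}
  8. append(b, 1)  ⇒  FFFFF......  {a→[3]; b→[0, 1, 2, 4]}
  9. unlink(b)  ⇒  ...F.......  {a→[3]}
  10. unlink(a)  ⇒  ...........  {}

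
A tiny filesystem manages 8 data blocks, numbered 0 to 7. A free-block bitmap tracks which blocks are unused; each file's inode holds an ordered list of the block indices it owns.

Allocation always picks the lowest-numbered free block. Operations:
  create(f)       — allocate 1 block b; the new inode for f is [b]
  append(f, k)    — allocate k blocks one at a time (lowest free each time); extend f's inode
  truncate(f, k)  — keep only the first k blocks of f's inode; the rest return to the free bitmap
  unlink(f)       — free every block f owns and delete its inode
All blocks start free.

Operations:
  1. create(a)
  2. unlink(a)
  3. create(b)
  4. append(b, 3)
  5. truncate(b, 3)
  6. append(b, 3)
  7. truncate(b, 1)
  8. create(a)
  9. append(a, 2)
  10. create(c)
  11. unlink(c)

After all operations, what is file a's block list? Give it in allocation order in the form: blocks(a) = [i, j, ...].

blocks(a) = [1, 2, 3]

create(a): bitmap=F....... | a=[0]
unlink(a): bitmap=........ | 
create(b): bitmap=F....... | b=[0]
append(b, 3): bitmap=FFFF.... | b=[0, 1, 2, 3]
truncate(b, 3): bitmap=FFF..... | b=[0, 1, 2]
append(b, 3): bitmap=FFFFFF.. | b=[0, 1, 2, 3, 4, 5]
truncate(b, 1): bitmap=F....... | b=[0]
create(a): bitmap=FF...... | a=[1] b=[0]
append(a, 2): bitmap=FFFF.... | a=[1, 2, 3] b=[0]
create(c): bitmap=FFFFF... | a=[1, 2, 3] b=[0] c=[4]
unlink(c): bitmap=FFFF.... | a=[1, 2, 3] b=[0]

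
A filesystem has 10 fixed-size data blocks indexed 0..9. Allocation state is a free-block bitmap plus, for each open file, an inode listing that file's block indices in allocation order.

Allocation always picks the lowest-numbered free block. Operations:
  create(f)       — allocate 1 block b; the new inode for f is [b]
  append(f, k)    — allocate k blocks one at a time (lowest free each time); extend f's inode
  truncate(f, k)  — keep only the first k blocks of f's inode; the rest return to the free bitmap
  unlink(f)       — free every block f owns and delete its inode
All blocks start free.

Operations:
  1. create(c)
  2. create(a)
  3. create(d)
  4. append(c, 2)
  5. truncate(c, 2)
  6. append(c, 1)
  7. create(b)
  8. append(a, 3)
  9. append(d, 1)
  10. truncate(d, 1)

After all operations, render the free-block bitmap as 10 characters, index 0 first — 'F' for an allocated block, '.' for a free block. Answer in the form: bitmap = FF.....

  1. create(c)  ⇒  F.........  {c→[0]}
  2. create(a)  ⇒  FF........  {a→[1]; c→[0]}
  3. create(d)  ⇒  FFF.......  {a→[1]; c→[0]; d→[2]}
  4. append(c, 2)  ⇒  FFFFF.....  {a→[1]; c→[0, 3, 4]; d→[2]}
  5. truncate(c, 2)  ⇒  FFFF......  {a→[1]; c→[0, 3]; d→[2]}
  6. append(c, 1)  ⇒  FFFFF.....  {a→[1]; c→[0, 3, 4]; d→[2]}
  7. create(b)  ⇒  FFFFFF....  {a→[1]; b→[5]; c→[0, 3, 4]; d→[2]}
  8. append(a, 3)  ⇒  FFFFFFFFF.  {a→[1, 6, 7, 8]; b→[5]; c→[0, 3, 4]; d→[2]}
  9. append(d, 1)  ⇒  FFFFFFFFFF  {a→[1, 6, 7, 8]; b→[5]; c→[0, 3, 4]; d→[2, 9]}
  10. truncate(d, 1)  ⇒  FFFFFFFFF.  {a→[1, 6, 7, 8]; b→[5]; c→[0, 3, 4]; d→[2]}

bitmap = FFFFFFFFF.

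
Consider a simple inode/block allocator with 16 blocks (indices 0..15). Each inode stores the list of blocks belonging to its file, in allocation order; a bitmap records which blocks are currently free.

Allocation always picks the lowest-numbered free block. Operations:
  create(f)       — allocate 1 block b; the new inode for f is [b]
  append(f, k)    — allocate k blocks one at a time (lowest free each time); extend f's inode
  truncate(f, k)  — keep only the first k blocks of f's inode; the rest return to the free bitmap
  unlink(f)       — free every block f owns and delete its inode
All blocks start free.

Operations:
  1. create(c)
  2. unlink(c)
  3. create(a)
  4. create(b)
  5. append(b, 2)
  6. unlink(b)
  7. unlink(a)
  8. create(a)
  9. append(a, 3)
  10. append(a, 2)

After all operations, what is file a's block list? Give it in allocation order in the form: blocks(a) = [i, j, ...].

blocks(a) = [0, 1, 2, 3, 4, 5]

create(c): bitmap=F............... | c=[0]
unlink(c): bitmap=................ | 
create(a): bitmap=F............... | a=[0]
create(b): bitmap=FF.............. | a=[0] b=[1]
append(b, 2): bitmap=FFFF............ | a=[0] b=[1, 2, 3]
unlink(b): bitmap=F............... | a=[0]
unlink(a): bitmap=................ | 
create(a): bitmap=F............... | a=[0]
append(a, 3): bitmap=FFFF............ | a=[0, 1, 2, 3]
append(a, 2): bitmap=FFFFFF.......... | a=[0, 1, 2, 3, 4, 5]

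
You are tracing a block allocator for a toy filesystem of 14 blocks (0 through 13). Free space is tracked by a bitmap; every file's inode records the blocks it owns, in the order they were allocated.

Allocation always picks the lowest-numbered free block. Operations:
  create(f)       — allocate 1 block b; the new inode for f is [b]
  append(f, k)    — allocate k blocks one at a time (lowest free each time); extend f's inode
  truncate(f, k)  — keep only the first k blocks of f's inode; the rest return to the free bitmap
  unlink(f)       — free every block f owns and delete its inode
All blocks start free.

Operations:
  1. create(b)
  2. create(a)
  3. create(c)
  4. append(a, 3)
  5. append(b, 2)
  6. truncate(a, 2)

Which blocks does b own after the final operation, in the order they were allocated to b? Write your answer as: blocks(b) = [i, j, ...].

  1. create(b)  ⇒  F.............  {b→[0]}
  2. create(a)  ⇒  FF............  {a→[1]; b→[0]}
  3. create(c)  ⇒  FFF...........  {a→[1]; b→[0]; c→[2]}
  4. append(a, 3)  ⇒  FFFFFF........  {a→[1, 3, 4, 5]; b→[0]; c→[2]}
  5. append(b, 2)  ⇒  FFFFFFFF......  {a→[1, 3, 4, 5]; b→[0, 6, 7]; c→[2]}
  6. truncate(a, 2)  ⇒  FFFF..FF......  {a→[1, 3]; b→[0, 6, 7]; c→[2]}

blocks(b) = [0, 6, 7]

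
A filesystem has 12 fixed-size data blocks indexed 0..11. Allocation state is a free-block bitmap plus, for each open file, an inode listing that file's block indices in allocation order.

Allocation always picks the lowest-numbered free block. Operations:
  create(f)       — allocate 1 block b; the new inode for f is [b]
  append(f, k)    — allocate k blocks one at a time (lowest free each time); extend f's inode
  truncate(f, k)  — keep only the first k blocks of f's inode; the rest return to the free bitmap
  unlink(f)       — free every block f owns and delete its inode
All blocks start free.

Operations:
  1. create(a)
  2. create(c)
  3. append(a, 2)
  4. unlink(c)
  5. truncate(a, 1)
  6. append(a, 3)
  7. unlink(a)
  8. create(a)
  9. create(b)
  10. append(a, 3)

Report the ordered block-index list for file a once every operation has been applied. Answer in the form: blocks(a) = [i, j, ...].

blocks(a) = [0, 2, 3, 4]

[1] create(a) — a=0 (map F...........)
[2] create(c) — a=0 c=1 (map FF..........)
[3] append(a, 2) — a=0,2,3 c=1 (map FFFF........)
[4] unlink(c) — a=0,2,3 (map F.FF........)
[5] truncate(a, 1) — a=0 (map F...........)
[6] append(a, 3) — a=0,1,2,3 (map FFFF........)
[7] unlink(a) —  (map ............)
[8] create(a) — a=0 (map F...........)
[9] create(b) — a=0 b=1 (map FF..........)
[10] append(a, 3) — a=0,2,3,4 b=1 (map FFFFF.......)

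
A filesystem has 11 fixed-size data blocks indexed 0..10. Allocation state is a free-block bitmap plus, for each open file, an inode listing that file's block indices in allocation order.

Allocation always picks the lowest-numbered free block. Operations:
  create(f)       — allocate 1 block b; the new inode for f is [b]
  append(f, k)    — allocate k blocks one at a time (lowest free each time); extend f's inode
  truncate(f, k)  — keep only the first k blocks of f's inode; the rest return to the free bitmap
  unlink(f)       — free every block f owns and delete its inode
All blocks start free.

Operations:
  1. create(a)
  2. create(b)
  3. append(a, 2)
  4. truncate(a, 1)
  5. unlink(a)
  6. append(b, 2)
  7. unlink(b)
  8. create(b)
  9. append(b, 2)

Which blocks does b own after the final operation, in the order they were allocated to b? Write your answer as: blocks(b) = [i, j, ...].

create(a): bitmap=F.......... | a=[0]
create(b): bitmap=FF......... | a=[0] b=[1]
append(a, 2): bitmap=FFFF....... | a=[0, 2, 3] b=[1]
truncate(a, 1): bitmap=FF......... | a=[0] b=[1]
unlink(a): bitmap=.F......... | b=[1]
append(b, 2): bitmap=FFF........ | b=[1, 0, 2]
unlink(b): bitmap=........... | 
create(b): bitmap=F.......... | b=[0]
append(b, 2): bitmap=FFF........ | b=[0, 1, 2]

blocks(b) = [0, 1, 2]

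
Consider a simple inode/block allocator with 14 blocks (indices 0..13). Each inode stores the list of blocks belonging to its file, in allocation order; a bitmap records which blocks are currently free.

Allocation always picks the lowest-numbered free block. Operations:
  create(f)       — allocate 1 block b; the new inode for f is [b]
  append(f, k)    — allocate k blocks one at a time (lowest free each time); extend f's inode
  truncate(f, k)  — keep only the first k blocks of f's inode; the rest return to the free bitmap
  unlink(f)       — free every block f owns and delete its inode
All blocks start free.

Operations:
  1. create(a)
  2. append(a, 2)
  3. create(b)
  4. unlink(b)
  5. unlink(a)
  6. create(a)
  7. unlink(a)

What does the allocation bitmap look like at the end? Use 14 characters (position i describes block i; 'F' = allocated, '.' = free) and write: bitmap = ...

create(a): bitmap=F............. | a=[0]
append(a, 2): bitmap=FFF........... | a=[0, 1, 2]
create(b): bitmap=FFFF.......... | a=[0, 1, 2] b=[3]
unlink(b): bitmap=FFF........... | a=[0, 1, 2]
unlink(a): bitmap=.............. | 
create(a): bitmap=F............. | a=[0]
unlink(a): bitmap=.............. | 

bitmap = ..............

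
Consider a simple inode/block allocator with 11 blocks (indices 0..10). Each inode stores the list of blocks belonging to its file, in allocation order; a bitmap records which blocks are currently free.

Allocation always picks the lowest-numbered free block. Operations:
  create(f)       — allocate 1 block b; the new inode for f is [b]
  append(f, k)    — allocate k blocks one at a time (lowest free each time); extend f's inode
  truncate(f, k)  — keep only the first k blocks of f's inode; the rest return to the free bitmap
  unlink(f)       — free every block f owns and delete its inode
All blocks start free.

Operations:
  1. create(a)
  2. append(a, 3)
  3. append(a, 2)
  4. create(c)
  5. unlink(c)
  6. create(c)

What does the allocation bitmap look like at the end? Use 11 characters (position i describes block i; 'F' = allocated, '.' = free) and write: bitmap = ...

bitmap = FFFFFFF....

create(a): bitmap=F.......... | a=[0]
append(a, 3): bitmap=FFFF....... | a=[0, 1, 2, 3]
append(a, 2): bitmap=FFFFFF..... | a=[0, 1, 2, 3, 4, 5]
create(c): bitmap=FFFFFFF.... | a=[0, 1, 2, 3, 4, 5] c=[6]
unlink(c): bitmap=FFFFFF..... | a=[0, 1, 2, 3, 4, 5]
create(c): bitmap=FFFFFFF.... | a=[0, 1, 2, 3, 4, 5] c=[6]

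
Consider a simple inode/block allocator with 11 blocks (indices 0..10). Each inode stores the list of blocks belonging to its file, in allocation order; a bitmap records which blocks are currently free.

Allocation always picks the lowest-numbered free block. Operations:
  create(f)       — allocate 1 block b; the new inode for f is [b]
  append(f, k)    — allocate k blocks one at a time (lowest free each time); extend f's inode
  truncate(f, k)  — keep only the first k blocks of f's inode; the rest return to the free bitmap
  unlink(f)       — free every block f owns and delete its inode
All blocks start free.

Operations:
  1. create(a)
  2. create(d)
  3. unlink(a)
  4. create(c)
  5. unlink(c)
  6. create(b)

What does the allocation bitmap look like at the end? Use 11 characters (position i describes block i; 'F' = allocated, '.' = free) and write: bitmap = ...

bitmap = FF.........

create(a): bitmap=F.......... | a=[0]
create(d): bitmap=FF......... | a=[0] d=[1]
unlink(a): bitmap=.F......... | d=[1]
create(c): bitmap=FF......... | c=[0] d=[1]
unlink(c): bitmap=.F......... | d=[1]
create(b): bitmap=FF......... | b=[0] d=[1]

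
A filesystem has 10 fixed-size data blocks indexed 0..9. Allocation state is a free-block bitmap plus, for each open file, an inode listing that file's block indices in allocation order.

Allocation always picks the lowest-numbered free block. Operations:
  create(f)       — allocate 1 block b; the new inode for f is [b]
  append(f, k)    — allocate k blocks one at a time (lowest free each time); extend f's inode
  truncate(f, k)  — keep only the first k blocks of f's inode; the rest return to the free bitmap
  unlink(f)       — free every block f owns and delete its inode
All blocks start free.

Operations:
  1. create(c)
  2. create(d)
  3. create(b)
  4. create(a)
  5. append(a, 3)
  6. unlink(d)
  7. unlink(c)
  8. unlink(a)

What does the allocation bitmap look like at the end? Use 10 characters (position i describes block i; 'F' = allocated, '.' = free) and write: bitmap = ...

bitmap = ..F.......

after create(c) → c:[0]  free=[F.........]
after create(d) → c:[0], d:[1]  free=[FF........]
after create(b) → b:[2], c:[0], d:[1]  free=[FFF.......]
after create(a) → a:[3], b:[2], c:[0], d:[1]  free=[FFFF......]
after append(a, 3) → a:[3, 4, 5, 6], b:[2], c:[0], d:[1]  free=[FFFFFFF...]
after unlink(d) → a:[3, 4, 5, 6], b:[2], c:[0]  free=[F.FFFFF...]
after unlink(c) → a:[3, 4, 5, 6], b:[2]  free=[..FFFFF...]
after unlink(a) → b:[2]  free=[..F.......]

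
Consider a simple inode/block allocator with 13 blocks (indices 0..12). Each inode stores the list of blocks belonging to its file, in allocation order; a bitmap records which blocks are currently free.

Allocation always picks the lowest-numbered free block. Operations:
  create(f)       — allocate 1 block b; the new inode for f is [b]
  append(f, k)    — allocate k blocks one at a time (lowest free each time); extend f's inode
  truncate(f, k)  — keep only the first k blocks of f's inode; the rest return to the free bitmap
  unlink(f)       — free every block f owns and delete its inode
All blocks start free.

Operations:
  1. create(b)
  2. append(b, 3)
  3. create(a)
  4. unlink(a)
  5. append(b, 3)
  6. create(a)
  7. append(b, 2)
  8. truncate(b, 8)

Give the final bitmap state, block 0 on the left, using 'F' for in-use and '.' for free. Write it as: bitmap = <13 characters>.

  1. create(b)  ⇒  F............  {b→[0]}
  2. append(b, 3)  ⇒  FFFF.........  {b→[0, 1, 2, 3]}
  3. create(a)  ⇒  FFFFF........  {a→[4]; b→[0, 1, 2, 3]}
  4. unlink(a)  ⇒  FFFF.........  {b→[0, 1, 2, 3]}
  5. append(b, 3)  ⇒  FFFFFFF......  {b→[0, 1, 2, 3, 4, 5, 6]}
  6. create(a)  ⇒  FFFFFFFF.....  {a→[7]; b→[0, 1, 2, 3, 4, 5, 6]}
  7. append(b, 2)  ⇒  FFFFFFFFFF...  {a→[7]; b→[0, 1, 2, 3, 4, 5, 6, 8, 9]}
  8. truncate(b, 8)  ⇒  FFFFFFFFF....  {a→[7]; b→[0, 1, 2, 3, 4, 5, 6, 8]}

bitmap = FFFFFFFFF....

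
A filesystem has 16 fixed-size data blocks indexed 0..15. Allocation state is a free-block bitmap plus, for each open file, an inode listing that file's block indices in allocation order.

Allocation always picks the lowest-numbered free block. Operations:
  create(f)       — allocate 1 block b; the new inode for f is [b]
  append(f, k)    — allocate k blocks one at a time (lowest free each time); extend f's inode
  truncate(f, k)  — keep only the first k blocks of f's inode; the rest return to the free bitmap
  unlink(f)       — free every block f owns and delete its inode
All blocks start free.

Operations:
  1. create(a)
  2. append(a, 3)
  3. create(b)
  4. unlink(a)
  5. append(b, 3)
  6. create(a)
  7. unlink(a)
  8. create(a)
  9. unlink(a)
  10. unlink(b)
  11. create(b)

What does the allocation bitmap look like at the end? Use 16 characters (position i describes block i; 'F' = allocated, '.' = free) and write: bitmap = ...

[1] create(a) — a=0 (map F...............)
[2] append(a, 3) — a=0,1,2,3 (map FFFF............)
[3] create(b) — a=0,1,2,3 b=4 (map FFFFF...........)
[4] unlink(a) — b=4 (map ....F...........)
[5] append(b, 3) — b=4,0,1,2 (map FFF.F...........)
[6] create(a) — a=3 b=4,0,1,2 (map FFFFF...........)
[7] unlink(a) — b=4,0,1,2 (map FFF.F...........)
[8] create(a) — a=3 b=4,0,1,2 (map FFFFF...........)
[9] unlink(a) — b=4,0,1,2 (map FFF.F...........)
[10] unlink(b) —  (map ................)
[11] create(b) — b=0 (map F...............)

bitmap = F...............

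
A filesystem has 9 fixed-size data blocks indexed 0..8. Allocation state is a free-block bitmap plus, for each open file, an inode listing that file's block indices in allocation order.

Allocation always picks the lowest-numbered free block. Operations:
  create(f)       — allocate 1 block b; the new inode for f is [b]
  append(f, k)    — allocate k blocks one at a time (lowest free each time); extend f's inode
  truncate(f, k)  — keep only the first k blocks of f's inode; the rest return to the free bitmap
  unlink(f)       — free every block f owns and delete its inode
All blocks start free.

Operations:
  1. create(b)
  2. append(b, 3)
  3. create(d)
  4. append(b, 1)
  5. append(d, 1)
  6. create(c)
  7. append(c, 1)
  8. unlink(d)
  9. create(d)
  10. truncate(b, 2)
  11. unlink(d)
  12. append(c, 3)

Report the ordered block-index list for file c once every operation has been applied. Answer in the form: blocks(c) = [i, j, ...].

blocks(c) = [7, 8, 2, 3, 4]

[1] create(b) — b=0 (map F........)
[2] append(b, 3) — b=0,1,2,3 (map FFFF.....)
[3] create(d) — b=0,1,2,3 d=4 (map FFFFF....)
[4] append(b, 1) — b=0,1,2,3,5 d=4 (map FFFFFF...)
[5] append(d, 1) — b=0,1,2,3,5 d=4,6 (map FFFFFFF..)
[6] create(c) — b=0,1,2,3,5 c=7 d=4,6 (map FFFFFFFF.)
[7] append(c, 1) — b=0,1,2,3,5 c=7,8 d=4,6 (map FFFFFFFFF)
[8] unlink(d) — b=0,1,2,3,5 c=7,8 (map FFFF.F.FF)
[9] create(d) — b=0,1,2,3,5 c=7,8 d=4 (map FFFFFF.FF)
[10] truncate(b, 2) — b=0,1 c=7,8 d=4 (map FF..F..FF)
[11] unlink(d) — b=0,1 c=7,8 (map FF.....FF)
[12] append(c, 3) — b=0,1 c=7,8,2,3,4 (map FFFFF..FF)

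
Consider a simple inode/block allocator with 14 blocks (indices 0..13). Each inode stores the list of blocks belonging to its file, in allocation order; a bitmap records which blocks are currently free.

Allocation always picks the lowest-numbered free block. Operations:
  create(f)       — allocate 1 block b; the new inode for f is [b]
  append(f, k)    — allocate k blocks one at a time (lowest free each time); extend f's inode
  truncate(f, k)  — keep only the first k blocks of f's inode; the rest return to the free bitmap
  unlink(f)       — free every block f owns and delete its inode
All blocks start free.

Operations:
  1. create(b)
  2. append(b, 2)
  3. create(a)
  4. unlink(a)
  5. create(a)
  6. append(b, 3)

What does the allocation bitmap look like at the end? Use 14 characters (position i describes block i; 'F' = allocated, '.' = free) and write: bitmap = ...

after create(b) → b:[0]  free=[F.............]
after append(b, 2) → b:[0, 1, 2]  free=[FFF...........]
after create(a) → a:[3], b:[0, 1, 2]  free=[FFFF..........]
after unlink(a) → b:[0, 1, 2]  free=[FFF...........]
after create(a) → a:[3], b:[0, 1, 2]  free=[FFFF..........]
after append(b, 3) → a:[3], b:[0, 1, 2, 4, 5, 6]  free=[FFFFFFF.......]

bitmap = FFFFFFF.......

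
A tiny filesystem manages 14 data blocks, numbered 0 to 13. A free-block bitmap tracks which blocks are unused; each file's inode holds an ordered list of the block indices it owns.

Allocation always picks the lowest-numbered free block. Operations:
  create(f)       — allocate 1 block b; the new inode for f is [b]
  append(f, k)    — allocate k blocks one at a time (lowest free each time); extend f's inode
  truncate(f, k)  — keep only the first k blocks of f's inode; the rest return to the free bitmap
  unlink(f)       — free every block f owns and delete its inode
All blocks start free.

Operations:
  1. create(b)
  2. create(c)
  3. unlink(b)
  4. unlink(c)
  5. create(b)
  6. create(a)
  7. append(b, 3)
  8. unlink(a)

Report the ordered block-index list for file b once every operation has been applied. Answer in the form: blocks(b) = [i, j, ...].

after create(b) → b:[0]  free=[F.............]
after create(c) → b:[0], c:[1]  free=[FF............]
after unlink(b) → c:[1]  free=[.F............]
after unlink(c) →   free=[..............]
after create(b) → b:[0]  free=[F.............]
after create(a) → a:[1], b:[0]  free=[FF............]
after append(b, 3) → a:[1], b:[0, 2, 3, 4]  free=[FFFFF.........]
after unlink(a) → b:[0, 2, 3, 4]  free=[F.FFF.........]

blocks(b) = [0, 2, 3, 4]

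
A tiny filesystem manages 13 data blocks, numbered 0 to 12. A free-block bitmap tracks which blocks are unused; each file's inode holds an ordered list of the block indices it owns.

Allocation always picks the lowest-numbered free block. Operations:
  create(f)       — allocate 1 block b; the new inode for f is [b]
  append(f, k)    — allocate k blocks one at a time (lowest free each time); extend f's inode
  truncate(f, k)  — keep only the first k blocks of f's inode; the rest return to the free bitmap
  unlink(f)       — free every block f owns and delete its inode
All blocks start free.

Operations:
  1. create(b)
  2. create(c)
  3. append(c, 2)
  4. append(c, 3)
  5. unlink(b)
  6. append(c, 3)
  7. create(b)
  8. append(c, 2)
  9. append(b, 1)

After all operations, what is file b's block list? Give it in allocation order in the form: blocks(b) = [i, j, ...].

blocks(b) = [9, 12]

after create(b) → b:[0]  free=[F............]
after create(c) → b:[0], c:[1]  free=[FF...........]
after append(c, 2) → b:[0], c:[1, 2, 3]  free=[FFFF.........]
after append(c, 3) → b:[0], c:[1, 2, 3, 4, 5, 6]  free=[FFFFFFF......]
after unlink(b) → c:[1, 2, 3, 4, 5, 6]  free=[.FFFFFF......]
after append(c, 3) → c:[1, 2, 3, 4, 5, 6, 0, 7, 8]  free=[FFFFFFFFF....]
after create(b) → b:[9], c:[1, 2, 3, 4, 5, 6, 0, 7, 8]  free=[FFFFFFFFFF...]
after append(c, 2) → b:[9], c:[1, 2, 3, 4, 5, 6, 0, 7, 8, 10, 11]  free=[FFFFFFFFFFFF.]
after append(b, 1) → b:[9, 12], c:[1, 2, 3, 4, 5, 6, 0, 7, 8, 10, 11]  free=[FFFFFFFFFFFFF]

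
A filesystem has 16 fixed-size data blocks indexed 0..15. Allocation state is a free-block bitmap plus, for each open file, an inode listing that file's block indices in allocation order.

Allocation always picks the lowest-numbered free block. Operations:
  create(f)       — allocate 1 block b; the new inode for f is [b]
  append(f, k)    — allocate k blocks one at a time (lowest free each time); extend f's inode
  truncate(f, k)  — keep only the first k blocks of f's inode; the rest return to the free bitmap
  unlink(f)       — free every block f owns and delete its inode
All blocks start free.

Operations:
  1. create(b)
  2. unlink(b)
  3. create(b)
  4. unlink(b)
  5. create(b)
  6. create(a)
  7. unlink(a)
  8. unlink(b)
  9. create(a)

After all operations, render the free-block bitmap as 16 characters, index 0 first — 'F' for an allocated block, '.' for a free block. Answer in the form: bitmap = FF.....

[1] create(b) — b=0 (map F...............)
[2] unlink(b) —  (map ................)
[3] create(b) — b=0 (map F...............)
[4] unlink(b) —  (map ................)
[5] create(b) — b=0 (map F...............)
[6] create(a) — a=1 b=0 (map FF..............)
[7] unlink(a) — b=0 (map F...............)
[8] unlink(b) —  (map ................)
[9] create(a) — a=0 (map F...............)

bitmap = F...............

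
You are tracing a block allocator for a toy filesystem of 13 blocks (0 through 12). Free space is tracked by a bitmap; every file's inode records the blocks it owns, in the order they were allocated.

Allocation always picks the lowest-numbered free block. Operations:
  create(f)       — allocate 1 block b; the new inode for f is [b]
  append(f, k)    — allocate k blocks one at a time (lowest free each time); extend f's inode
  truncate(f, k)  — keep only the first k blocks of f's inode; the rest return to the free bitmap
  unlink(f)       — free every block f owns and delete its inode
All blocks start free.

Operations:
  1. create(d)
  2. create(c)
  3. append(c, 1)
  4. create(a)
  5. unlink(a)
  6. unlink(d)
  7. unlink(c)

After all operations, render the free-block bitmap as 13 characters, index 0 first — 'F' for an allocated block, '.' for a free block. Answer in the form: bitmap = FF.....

bitmap = .............

  1. create(d)  ⇒  F............  {d→[0]}
  2. create(c)  ⇒  FF...........  {c→[1]; d→[0]}
  3. append(c, 1)  ⇒  FFF..........  {c→[1, 2]; d→[0]}
  4. create(a)  ⇒  FFFF.........  {a→[3]; c→[1, 2]; d→[0]}
  5. unlink(a)  ⇒  FFF..........  {c→[1, 2]; d→[0]}
  6. unlink(d)  ⇒  .FF..........  {c→[1, 2]}
  7. unlink(c)  ⇒  .............  {}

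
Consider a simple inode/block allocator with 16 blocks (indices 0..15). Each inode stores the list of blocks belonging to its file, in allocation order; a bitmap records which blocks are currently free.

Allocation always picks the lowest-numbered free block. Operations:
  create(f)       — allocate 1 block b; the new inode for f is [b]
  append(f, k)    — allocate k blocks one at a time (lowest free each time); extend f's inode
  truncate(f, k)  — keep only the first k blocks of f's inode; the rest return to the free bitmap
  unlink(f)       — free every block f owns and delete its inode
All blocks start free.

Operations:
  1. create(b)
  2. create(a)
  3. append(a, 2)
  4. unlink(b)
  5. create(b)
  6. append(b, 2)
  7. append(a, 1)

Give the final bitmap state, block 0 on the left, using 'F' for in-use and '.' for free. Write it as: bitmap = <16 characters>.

after create(b) → b:[0]  free=[F...............]
after create(a) → a:[1], b:[0]  free=[FF..............]
after append(a, 2) → a:[1, 2, 3], b:[0]  free=[FFFF............]
after unlink(b) → a:[1, 2, 3]  free=[.FFF............]
after create(b) → a:[1, 2, 3], b:[0]  free=[FFFF............]
after append(b, 2) → a:[1, 2, 3], b:[0, 4, 5]  free=[FFFFFF..........]
after append(a, 1) → a:[1, 2, 3, 6], b:[0, 4, 5]  free=[FFFFFFF.........]

bitmap = FFFFFFF.........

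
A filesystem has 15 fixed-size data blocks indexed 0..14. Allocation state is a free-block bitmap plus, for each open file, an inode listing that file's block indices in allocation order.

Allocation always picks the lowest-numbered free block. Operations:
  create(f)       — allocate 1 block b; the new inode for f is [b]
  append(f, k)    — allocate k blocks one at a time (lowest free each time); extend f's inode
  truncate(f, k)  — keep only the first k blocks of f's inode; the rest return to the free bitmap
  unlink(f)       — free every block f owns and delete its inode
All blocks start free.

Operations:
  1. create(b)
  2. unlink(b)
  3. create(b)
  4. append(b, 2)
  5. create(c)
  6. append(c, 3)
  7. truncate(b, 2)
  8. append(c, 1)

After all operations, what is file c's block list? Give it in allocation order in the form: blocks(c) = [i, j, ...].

create(b): bitmap=F.............. | b=[0]
unlink(b): bitmap=............... | 
create(b): bitmap=F.............. | b=[0]
append(b, 2): bitmap=FFF............ | b=[0, 1, 2]
create(c): bitmap=FFFF........... | b=[0, 1, 2] c=[3]
append(c, 3): bitmap=FFFFFFF........ | b=[0, 1, 2] c=[3, 4, 5, 6]
truncate(b, 2): bitmap=FF.FFFF........ | b=[0, 1] c=[3, 4, 5, 6]
append(c, 1): bitmap=FFFFFFF........ | b=[0, 1] c=[3, 4, 5, 6, 2]

blocks(c) = [3, 4, 5, 6, 2]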